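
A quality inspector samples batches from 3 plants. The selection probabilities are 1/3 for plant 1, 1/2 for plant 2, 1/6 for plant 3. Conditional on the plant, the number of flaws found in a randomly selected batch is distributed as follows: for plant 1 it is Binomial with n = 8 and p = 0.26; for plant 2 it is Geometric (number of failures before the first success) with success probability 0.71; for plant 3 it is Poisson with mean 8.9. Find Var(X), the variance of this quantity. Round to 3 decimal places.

Per component, 1: μ=2.08, E[X²]=5.8656; 2: μ=0.408451, E[X²]=0.742115; 3: μ=8.9, E[X²]=88.11.
E[X] = 0.333333·2.08 + 0.5·0.408451 + 0.166667·8.9 = 2.38089.
E[X²] = 0.333333·5.8656 + 0.5·0.742115 + 0.166667·88.11 = 17.0113.
Var(X) = E[X²] − (E[X])² = 17.0113 − 5.66865 = 11.3426.

11.343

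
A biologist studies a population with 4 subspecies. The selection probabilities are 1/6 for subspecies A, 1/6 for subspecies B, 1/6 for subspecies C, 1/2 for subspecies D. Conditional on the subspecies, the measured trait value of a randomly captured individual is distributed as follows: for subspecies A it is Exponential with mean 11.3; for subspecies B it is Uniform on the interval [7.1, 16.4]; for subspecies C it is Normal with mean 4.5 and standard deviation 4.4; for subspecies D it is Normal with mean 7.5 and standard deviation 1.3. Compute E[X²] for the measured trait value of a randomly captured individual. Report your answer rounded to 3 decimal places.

For each component E[X²] = Var + (mean)², giving A: 255.38; B: 145.27; C: 39.61; D: 57.94.
Overall E[X²] = 0.166667·255.38 + 0.166667·145.27 + 0.166667·39.61 + 0.5·57.94 = 102.347.

102.347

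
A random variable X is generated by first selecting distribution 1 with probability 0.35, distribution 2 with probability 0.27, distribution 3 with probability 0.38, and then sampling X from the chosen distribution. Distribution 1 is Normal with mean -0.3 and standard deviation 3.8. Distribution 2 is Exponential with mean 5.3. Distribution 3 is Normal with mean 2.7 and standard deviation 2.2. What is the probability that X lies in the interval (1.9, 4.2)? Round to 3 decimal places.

0.273

Conditional on each component, P(1.9 < X < 4.2): 1: 0.163147; 2: 0.245997; 3: 0.394258.
By total probability, P(1.9 < X < 4.2) = 0.35·0.163147 + 0.27·0.245997 + 0.38·0.394258 = 0.273339.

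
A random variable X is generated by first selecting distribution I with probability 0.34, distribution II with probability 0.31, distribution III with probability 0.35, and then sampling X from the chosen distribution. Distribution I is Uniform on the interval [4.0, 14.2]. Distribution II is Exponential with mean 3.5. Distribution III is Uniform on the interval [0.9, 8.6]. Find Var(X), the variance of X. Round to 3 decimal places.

14.201

Per component, I: μ=9.1, E[X²]=91.48; II: μ=3.5, E[X²]=24.5; III: μ=4.75, E[X²]=27.5033.
E[X] = 0.34·9.1 + 0.31·3.5 + 0.35·4.75 = 5.8415.
E[X²] = 0.34·91.48 + 0.31·24.5 + 0.35·27.5033 = 48.3244.
Var(X) = E[X²] − (E[X])² = 48.3244 − 34.1231 = 14.2012.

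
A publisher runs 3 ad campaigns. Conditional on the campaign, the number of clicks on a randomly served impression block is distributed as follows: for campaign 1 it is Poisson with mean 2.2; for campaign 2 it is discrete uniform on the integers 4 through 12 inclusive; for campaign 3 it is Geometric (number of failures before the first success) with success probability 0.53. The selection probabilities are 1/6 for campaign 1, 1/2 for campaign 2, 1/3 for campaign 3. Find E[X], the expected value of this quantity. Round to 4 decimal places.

Component means — 1: 2.2; 2: 8; 3: 0.886792.
E[X] = 0.166667·2.2 + 0.5·8 + 0.333333·0.886792 = 4.66226.

4.6623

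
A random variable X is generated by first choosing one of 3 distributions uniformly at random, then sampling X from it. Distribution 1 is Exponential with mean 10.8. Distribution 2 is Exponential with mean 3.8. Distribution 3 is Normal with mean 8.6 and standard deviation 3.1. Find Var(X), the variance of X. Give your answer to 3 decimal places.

55.439

Per component, 1: μ=10.8, E[X²]=233.28; 2: μ=3.8, E[X²]=28.88; 3: μ=8.6, E[X²]=83.57.
E[X] = 0.333333·10.8 + 0.333333·3.8 + 0.333333·8.6 = 7.73333.
E[X²] = 0.333333·233.28 + 0.333333·28.88 + 0.333333·83.57 = 115.243.
Var(X) = E[X²] − (E[X])² = 115.243 − 59.8044 = 55.4389.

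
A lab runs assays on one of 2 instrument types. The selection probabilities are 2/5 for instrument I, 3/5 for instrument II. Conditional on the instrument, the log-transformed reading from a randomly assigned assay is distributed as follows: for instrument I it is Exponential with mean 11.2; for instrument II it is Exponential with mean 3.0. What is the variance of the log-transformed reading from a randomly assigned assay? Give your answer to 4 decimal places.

71.7136

Per component, I: μ=11.2, E[X²]=250.88; II: μ=3, E[X²]=18.
E[X] = 0.4·11.2 + 0.6·3 = 6.28.
E[X²] = 0.4·250.88 + 0.6·18 = 111.152.
Var(X) = E[X²] − (E[X])² = 111.152 − 39.4384 = 71.7136.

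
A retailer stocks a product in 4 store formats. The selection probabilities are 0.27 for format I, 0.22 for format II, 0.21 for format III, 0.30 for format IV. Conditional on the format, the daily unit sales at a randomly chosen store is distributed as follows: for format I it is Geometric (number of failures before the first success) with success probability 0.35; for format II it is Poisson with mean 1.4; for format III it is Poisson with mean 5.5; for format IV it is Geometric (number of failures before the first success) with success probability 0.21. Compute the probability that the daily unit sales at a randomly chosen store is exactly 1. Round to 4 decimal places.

Conditional on each format, P(X = 1): I: 0.2275; II: 0.345236; III: 0.0224772; IV: 0.1659.
By total probability, P(X = 1) = 0.27·0.2275 + 0.22·0.345236 + 0.21·0.0224772 + 0.3·0.1659 = 0.191867.

0.1919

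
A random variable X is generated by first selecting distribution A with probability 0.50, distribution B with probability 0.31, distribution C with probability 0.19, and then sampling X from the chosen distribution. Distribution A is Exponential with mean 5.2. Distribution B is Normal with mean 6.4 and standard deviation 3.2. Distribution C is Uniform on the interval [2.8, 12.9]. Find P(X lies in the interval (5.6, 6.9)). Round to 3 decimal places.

Conditional on each component, P(5.6 < X < 6.9): A: 0.0753498; B: 0.160788; C: 0.128713.
By total probability, P(5.6 < X < 6.9) = 0.5·0.0753498 + 0.31·0.160788 + 0.19·0.128713 = 0.111975.

0.112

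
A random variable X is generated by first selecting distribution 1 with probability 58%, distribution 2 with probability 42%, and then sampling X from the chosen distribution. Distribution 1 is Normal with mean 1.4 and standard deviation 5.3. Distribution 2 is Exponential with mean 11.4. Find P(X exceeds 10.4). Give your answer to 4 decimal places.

Conditional on each component, P(X > 10.4): 1: 0.0447432; 2: 0.401607.
By total probability, P(X > 10.4) = 0.58·0.0447432 + 0.42·0.401607 = 0.194626.

0.1946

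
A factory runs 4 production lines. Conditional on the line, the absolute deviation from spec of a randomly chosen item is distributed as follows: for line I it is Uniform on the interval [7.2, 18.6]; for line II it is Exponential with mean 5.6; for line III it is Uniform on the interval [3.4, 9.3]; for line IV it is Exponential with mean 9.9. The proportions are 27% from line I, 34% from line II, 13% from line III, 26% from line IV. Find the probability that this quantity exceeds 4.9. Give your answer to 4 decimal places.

Conditional on each line, P(X > 4.9): I: 1; II: 0.416862; III: 0.745763; IV: 0.609602.
By total probability, P(X > 4.9) = 0.27·1 + 0.34·0.416862 + 0.13·0.745763 + 0.26·0.609602 = 0.667179.

0.6672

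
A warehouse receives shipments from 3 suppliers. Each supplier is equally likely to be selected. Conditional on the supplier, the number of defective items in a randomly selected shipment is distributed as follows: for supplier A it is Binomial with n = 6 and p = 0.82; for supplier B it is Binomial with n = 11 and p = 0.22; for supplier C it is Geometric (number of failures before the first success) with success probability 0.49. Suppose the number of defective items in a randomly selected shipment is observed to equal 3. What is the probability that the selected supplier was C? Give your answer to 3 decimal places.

0.176

Likelihoods P(X=3 | ·): A: 0.0643116; B: 0.240718; C: 0.064999.
Posterior ∝ prior × likelihood. Numerator for C: 0.333333·0.064999 = 0.0216663.
Normalizing constant: 0.333333·0.0643116 + 0.333333·0.240718 + 0.333333·0.064999 = 0.123343.
P(C | observation) = 0.0216663 / 0.123343 = 0.175659.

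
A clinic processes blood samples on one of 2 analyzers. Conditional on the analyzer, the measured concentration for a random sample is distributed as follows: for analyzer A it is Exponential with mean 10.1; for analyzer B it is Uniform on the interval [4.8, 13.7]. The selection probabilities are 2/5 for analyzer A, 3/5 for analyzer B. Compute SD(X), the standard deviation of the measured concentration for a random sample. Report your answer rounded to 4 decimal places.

Per component, A: μ=10.1, E[X²]=204.02; B: μ=9.25, E[X²]=92.1633.
E[X] = 0.4·10.1 + 0.6·9.25 = 9.59.
E[X²] = 0.4·204.02 + 0.6·92.1633 = 136.906.
Var(X) = E[X²] − (E[X])² = 136.906 − 91.9681 = 44.9379.
SD(X) = √44.9379 = 6.70357.

6.7036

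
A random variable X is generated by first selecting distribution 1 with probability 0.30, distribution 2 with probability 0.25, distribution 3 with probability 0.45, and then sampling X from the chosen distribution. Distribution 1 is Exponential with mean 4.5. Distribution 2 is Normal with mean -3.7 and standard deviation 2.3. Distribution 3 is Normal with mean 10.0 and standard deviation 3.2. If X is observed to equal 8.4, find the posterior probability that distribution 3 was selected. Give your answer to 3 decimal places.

Likelihoods f(8.4 | ·): 1: 0.0343641; 2: 1.69532e-07; 3: 0.11002.
Posterior ∝ prior × likelihood. Numerator for 3: 0.45·0.11002 = 0.0495092.
Normalizing constant: 0.3·0.0343641 + 0.25·1.69532e-07 + 0.45·0.11002 = 0.0598184.
P(3 | observation) = 0.0495092 / 0.0598184 = 0.827658.

0.828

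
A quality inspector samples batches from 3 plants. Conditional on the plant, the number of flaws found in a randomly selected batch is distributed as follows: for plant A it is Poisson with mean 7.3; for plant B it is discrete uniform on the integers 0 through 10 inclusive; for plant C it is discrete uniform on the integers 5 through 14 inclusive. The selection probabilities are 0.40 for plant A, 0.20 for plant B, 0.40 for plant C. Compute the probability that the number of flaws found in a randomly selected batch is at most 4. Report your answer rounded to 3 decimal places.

0.150

Conditional on each plant, P(X ≤ 4): A: 0.14734; B: 0.454545; C: 0.
By total probability, P(X ≤ 4) = 0.4·0.14734 + 0.2·0.454545 + 0.4·0 = 0.149845.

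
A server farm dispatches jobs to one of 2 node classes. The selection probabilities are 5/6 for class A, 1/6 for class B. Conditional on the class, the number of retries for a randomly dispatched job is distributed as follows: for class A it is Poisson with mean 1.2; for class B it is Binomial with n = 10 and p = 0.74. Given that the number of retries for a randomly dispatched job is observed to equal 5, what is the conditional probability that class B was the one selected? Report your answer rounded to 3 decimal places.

0.680

Likelihoods P(X=5 | ·): A: 0.00624556; B: 0.0664394.
Posterior ∝ prior × likelihood. Numerator for B: 0.166667·0.0664394 = 0.0110732.
Normalizing constant: 0.833333·0.00624556 + 0.166667·0.0664394 = 0.0162779.
P(B | observation) = 0.0110732 / 0.0162779 = 0.680263.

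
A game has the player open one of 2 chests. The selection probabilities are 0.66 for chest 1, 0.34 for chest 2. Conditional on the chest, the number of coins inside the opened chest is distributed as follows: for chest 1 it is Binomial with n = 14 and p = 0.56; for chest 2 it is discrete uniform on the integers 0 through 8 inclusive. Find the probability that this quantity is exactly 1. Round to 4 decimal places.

0.0379

Conditional on each chest, P(X = 1): 1: 0.000181636; 2: 0.111111.
By total probability, P(X = 1) = 0.66·0.000181636 + 0.34·0.111111 = 0.0378977.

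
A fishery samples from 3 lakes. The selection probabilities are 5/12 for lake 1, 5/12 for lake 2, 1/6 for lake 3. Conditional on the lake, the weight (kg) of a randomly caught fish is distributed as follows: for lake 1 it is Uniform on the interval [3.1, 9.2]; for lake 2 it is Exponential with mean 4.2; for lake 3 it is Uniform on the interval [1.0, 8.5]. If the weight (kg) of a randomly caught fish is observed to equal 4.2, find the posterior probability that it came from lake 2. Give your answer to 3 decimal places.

0.287

Likelihoods f(4.2 | ·): 1: 0.163934; 2: 0.0875903; 3: 0.133333.
Posterior ∝ prior × likelihood. Numerator for 2: 0.416667·0.0875903 = 0.036496.
Normalizing constant: 0.416667·0.163934 + 0.416667·0.0875903 + 0.166667·0.133333 = 0.127024.
P(2 | observation) = 0.036496 / 0.127024 = 0.287315.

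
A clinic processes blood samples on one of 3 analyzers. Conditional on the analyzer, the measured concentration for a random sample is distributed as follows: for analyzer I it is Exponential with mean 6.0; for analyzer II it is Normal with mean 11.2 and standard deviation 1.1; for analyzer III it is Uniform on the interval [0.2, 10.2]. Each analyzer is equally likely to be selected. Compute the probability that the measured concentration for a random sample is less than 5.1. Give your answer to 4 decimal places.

Conditional on each analyzer, P(X < 5.1): I: 0.572585; II: 1.46596e-08; III: 0.49.
By total probability, P(X < 5.1) = 0.333333·0.572585 + 0.333333·1.46596e-08 + 0.333333·0.49 = 0.354195.

0.3542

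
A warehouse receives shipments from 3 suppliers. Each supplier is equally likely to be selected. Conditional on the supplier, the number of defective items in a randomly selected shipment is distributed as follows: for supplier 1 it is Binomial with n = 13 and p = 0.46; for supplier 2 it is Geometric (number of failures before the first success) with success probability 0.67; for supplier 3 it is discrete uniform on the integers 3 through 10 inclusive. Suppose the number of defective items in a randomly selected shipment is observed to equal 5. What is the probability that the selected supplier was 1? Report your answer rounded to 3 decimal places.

0.600

Likelihoods P(X=5 | ·): 1: 0.191654; 2: 0.00262207; 3: 0.125.
Posterior ∝ prior × likelihood. Numerator for 1: 0.333333·0.191654 = 0.0638847.
Normalizing constant: 0.333333·0.191654 + 0.333333·0.00262207 + 0.333333·0.125 = 0.106425.
P(1 | observation) = 0.0638847 / 0.106425 = 0.600277.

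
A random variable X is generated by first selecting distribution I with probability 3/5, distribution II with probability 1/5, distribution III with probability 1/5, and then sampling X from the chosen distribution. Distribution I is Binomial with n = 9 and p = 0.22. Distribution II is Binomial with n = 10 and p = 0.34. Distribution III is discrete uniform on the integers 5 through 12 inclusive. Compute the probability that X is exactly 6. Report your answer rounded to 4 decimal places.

Conditional on each component, P(X = 6): I: 0.00451959; II: 0.0615557; III: 0.125.
By total probability, P(X = 6) = 0.6·0.00451959 + 0.2·0.0615557 + 0.2·0.125 = 0.0400229.

0.0400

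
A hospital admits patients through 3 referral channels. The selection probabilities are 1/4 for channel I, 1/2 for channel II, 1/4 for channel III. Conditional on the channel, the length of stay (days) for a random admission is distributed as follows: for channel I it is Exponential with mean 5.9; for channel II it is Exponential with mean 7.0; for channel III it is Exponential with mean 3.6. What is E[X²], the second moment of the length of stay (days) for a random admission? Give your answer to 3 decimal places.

72.885

For each component E[X²] = Var + (mean)², giving I: 69.62; II: 98; III: 25.92.
Overall E[X²] = 0.25·69.62 + 0.5·98 + 0.25·25.92 = 72.885.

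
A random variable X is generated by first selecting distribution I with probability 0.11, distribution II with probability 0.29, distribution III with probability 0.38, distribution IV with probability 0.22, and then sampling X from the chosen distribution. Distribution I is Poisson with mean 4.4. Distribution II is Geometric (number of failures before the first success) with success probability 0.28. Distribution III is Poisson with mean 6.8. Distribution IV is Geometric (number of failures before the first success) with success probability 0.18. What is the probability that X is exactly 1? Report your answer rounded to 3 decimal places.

0.100

Conditional on each component, P(X = 1): I: 0.0540203; II: 0.2016; III: 0.00757367; IV: 0.1476.
By total probability, P(X = 1) = 0.11·0.0540203 + 0.29·0.2016 + 0.38·0.00757367 + 0.22·0.1476 = 0.0997562.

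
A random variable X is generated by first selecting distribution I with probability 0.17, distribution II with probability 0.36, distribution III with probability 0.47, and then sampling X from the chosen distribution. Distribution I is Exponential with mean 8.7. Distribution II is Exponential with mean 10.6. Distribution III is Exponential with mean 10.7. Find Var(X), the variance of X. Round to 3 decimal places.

107.669

Per component, I: μ=8.7, E[X²]=151.38; II: μ=10.6, E[X²]=224.72; III: μ=10.7, E[X²]=228.98.
E[X] = 0.17·8.7 + 0.36·10.6 + 0.47·10.7 = 10.324.
E[X²] = 0.17·151.38 + 0.36·224.72 + 0.47·228.98 = 214.254.
Var(X) = E[X²] − (E[X])² = 214.254 − 106.585 = 107.669.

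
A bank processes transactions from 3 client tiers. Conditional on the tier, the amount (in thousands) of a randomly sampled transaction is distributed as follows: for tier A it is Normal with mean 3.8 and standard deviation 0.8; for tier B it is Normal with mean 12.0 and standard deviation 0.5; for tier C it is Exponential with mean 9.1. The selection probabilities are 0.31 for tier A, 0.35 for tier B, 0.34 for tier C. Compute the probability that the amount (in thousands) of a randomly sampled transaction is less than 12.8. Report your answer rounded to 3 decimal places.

0.898

Conditional on each tier, P(X < 12.8): A: 1; B: 0.945201; C: 0.755024.
By total probability, P(X < 12.8) = 0.31·1 + 0.35·0.945201 + 0.34·0.755024 = 0.897528.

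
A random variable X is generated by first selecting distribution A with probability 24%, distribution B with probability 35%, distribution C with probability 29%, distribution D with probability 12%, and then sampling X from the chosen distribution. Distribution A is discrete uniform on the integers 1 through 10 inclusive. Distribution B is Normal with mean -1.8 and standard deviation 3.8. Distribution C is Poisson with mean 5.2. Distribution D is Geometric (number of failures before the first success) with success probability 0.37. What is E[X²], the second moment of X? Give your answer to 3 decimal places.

For each component E[X²] = Var + (mean)², giving A: 38.5; B: 17.68; C: 32.24; D: 7.5011.
Overall E[X²] = 0.24·38.5 + 0.35·17.68 + 0.29·32.24 + 0.12·7.5011 = 25.6777.

25.678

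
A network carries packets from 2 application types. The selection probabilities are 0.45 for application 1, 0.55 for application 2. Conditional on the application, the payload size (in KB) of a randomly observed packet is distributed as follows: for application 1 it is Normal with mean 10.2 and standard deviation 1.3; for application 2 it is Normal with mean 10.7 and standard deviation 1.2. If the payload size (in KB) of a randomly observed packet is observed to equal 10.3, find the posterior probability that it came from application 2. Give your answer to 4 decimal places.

Likelihoods f(10.3 | ·): 1: 0.305972; 2: 0.314486.
Posterior ∝ prior × likelihood. Numerator for 2: 0.55·0.314486 = 0.172967.
Normalizing constant: 0.45·0.305972 + 0.55·0.314486 = 0.310655.
P(2 | observation) = 0.172967 / 0.310655 = 0.556783.

0.5568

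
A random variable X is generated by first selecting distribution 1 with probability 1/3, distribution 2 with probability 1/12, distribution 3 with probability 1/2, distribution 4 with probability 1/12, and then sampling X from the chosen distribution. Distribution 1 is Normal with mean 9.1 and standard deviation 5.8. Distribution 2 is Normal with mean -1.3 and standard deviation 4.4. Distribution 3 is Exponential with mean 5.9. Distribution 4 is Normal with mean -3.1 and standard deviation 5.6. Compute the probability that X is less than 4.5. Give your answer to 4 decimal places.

0.4897

Conditional on each component, P(X < 4.5): 1: 0.213859; 2: 0.906279; 3: 0.5336; 4: 0.912632.
By total probability, P(X < 4.5) = 0.333333·0.213859 + 0.0833333·0.906279 + 0.5·0.5336 + 0.0833333·0.912632 = 0.489662.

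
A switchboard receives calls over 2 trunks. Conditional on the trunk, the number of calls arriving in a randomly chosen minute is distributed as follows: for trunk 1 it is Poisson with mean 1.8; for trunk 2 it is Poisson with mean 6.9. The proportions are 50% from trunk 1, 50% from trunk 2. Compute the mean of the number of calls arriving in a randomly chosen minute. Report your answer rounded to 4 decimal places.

Component means — 1: 1.8; 2: 6.9.
E[X] = 0.5·1.8 + 0.5·6.9 = 4.35.

4.3500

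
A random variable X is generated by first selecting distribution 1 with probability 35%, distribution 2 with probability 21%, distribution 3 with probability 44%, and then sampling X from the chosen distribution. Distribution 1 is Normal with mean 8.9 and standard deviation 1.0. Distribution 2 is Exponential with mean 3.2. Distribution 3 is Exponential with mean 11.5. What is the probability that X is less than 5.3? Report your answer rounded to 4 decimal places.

Conditional on each component, P(X < 5.3): 1: 0.000159109; 2: 0.809147; 3: 0.369265.
By total probability, P(X < 5.3) = 0.35·0.000159109 + 0.21·0.809147 + 0.44·0.369265 = 0.332453.

0.3325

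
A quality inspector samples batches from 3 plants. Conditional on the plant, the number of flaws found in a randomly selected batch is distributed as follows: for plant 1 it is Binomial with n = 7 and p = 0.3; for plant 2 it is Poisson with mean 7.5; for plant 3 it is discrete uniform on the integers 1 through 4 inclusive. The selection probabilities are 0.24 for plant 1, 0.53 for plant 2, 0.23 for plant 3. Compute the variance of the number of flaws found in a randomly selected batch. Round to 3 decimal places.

11.381

Per component, 1: μ=2.1, E[X²]=5.88; 2: μ=7.5, E[X²]=63.75; 3: μ=2.5, E[X²]=7.5.
E[X] = 0.24·2.1 + 0.53·7.5 + 0.23·2.5 = 5.054.
E[X²] = 0.24·5.88 + 0.53·63.75 + 0.23·7.5 = 36.9237.
Var(X) = E[X²] − (E[X])² = 36.9237 − 25.5429 = 11.3808.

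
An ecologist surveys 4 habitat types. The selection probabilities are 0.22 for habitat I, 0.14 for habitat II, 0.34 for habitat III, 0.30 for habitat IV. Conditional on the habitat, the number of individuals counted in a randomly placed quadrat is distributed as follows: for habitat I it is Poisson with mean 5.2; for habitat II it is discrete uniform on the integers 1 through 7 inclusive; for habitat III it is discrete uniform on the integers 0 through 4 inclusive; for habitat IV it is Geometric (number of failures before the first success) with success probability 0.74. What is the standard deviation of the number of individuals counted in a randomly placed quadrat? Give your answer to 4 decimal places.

2.4321

Per component, I: μ=5.2, E[X²]=32.24; II: μ=4, E[X²]=20; III: μ=2, E[X²]=6; IV: μ=0.351351, E[X²]=0.598247.
E[X] = 0.22·5.2 + 0.14·4 + 0.34·2 + 0.3·0.351351 = 2.48941.
E[X²] = 0.22·32.24 + 0.14·20 + 0.34·6 + 0.3·0.598247 = 12.1123.
Var(X) = E[X²] − (E[X])² = 12.1123 − 6.19714 = 5.91513.
SD(X) = √5.91513 = 2.43211.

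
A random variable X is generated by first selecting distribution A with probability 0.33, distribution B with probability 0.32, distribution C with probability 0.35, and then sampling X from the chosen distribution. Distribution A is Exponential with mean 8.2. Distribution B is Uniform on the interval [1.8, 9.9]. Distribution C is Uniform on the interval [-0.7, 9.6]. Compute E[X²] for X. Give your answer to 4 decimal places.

For each component E[X²] = Var + (mean)², giving A: 134.48; B: 39.69; C: 28.6433.
Overall E[X²] = 0.33·134.48 + 0.32·39.69 + 0.35·28.6433 = 67.1044.

67.1044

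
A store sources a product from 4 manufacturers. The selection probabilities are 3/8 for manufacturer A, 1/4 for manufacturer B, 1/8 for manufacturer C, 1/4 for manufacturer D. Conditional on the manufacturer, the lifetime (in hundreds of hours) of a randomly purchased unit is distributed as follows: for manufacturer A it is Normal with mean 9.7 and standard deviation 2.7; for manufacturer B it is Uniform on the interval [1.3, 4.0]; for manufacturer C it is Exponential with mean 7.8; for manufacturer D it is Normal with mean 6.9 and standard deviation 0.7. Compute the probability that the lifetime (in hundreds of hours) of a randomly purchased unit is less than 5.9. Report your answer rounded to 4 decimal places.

0.3653

Conditional on each manufacturer, P(X < 5.9): A: 0.0796533; B: 1; C: 0.530652; D: 0.0765637.
By total probability, P(X < 5.9) = 0.375·0.0796533 + 0.25·1 + 0.125·0.530652 + 0.25·0.0765637 = 0.365342.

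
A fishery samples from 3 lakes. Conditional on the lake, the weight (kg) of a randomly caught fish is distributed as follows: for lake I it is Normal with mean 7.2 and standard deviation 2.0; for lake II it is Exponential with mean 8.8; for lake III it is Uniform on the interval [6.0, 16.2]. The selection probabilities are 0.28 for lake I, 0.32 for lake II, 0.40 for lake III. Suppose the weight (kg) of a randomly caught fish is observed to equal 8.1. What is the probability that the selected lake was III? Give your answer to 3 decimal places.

Likelihoods f(8.1 | ·): I: 0.180263; II: 0.0452657; III: 0.0980392.
Posterior ∝ prior × likelihood. Numerator for III: 0.4·0.0980392 = 0.0392157.
Normalizing constant: 0.28·0.180263 + 0.32·0.0452657 + 0.4·0.0980392 = 0.104174.
P(III | observation) = 0.0392157 / 0.104174 = 0.376442.

0.376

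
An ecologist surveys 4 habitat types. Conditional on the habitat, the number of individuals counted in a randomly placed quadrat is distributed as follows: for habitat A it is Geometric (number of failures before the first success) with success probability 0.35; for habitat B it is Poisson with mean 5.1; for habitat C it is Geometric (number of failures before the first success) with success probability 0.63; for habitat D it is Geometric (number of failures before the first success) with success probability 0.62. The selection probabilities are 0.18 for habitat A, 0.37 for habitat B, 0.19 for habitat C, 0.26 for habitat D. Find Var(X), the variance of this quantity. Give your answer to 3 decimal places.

7.473

Per component, A: μ=1.85714, E[X²]=8.7551; B: μ=5.1, E[X²]=31.11; C: μ=0.587302, E[X²]=1.27715; D: μ=0.612903, E[X²]=1.3642.
E[X] = 0.18·1.85714 + 0.37·5.1 + 0.19·0.587302 + 0.26·0.612903 = 2.49223.
E[X²] = 0.18·8.7551 + 0.37·31.11 + 0.19·1.27715 + 0.26·1.3642 = 13.684.
Var(X) = E[X²] − (E[X])² = 13.684 − 6.2112 = 7.47277.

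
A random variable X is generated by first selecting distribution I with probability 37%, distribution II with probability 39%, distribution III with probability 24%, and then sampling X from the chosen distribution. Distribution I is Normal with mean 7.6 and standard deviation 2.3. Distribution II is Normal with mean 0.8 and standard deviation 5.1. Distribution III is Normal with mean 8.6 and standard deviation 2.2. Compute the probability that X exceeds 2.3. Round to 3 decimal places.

0.755

Conditional on each component, P(X > 2.3): I: 0.989398; II: 0.384334; III: 0.997906.
By total probability, P(X > 2.3) = 0.37·0.989398 + 0.39·0.384334 + 0.24·0.997906 = 0.755465.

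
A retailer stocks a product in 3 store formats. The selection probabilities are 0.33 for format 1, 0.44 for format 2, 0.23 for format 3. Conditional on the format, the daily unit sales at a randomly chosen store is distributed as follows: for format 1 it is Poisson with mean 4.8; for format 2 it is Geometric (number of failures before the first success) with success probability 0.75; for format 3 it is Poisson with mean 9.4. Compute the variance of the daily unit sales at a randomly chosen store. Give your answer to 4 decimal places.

16.7636

Per component, 1: μ=4.8, E[X²]=27.84; 2: μ=0.333333, E[X²]=0.555556; 3: μ=9.4, E[X²]=97.76.
E[X] = 0.33·4.8 + 0.44·0.333333 + 0.23·9.4 = 3.89267.
E[X²] = 0.33·27.84 + 0.44·0.555556 + 0.23·97.76 = 31.9164.
Var(X) = E[X²] − (E[X])² = 31.9164 − 15.1529 = 16.7636.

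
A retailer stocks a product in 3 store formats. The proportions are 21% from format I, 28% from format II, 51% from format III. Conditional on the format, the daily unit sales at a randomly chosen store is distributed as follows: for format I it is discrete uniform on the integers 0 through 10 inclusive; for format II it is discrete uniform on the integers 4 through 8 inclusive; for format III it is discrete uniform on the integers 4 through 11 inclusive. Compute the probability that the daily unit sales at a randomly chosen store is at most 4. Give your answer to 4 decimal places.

0.2152

Conditional on each format, P(X ≤ 4): I: 0.454545; II: 0.2; III: 0.125.
By total probability, P(X ≤ 4) = 0.21·0.454545 + 0.28·0.2 + 0.51·0.125 = 0.215205.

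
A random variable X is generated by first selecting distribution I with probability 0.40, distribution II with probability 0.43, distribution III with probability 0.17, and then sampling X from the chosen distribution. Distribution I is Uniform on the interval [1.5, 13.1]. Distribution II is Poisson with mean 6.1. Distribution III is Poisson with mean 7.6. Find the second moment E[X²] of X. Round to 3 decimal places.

55.536

For each component E[X²] = Var + (mean)², giving I: 64.5033; II: 43.31; III: 65.36.
Overall E[X²] = 0.4·64.5033 + 0.43·43.31 + 0.17·65.36 = 55.5358.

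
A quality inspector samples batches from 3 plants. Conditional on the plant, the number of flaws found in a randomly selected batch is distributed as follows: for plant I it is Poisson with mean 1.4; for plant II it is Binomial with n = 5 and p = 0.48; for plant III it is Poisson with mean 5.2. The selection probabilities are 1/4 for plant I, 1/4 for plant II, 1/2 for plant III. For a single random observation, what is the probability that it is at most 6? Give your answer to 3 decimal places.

0.866

Conditional on each plant, P(X ≤ 6): I: 0.999378; II: 1; III: 0.732393.
By total probability, P(X ≤ 6) = 0.25·0.999378 + 0.25·1 + 0.5·0.732393 = 0.866041.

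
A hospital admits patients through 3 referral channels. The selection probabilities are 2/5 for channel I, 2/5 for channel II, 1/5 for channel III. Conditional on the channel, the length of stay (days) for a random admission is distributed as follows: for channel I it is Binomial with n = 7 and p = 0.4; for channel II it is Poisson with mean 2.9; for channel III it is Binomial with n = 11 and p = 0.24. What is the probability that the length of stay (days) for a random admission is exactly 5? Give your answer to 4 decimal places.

0.0828

Conditional on each channel, P(X = 5): I: 0.0774144; II: 0.0940491; III: 0.0708891.
By total probability, P(X = 5) = 0.4·0.0774144 + 0.4·0.0940491 + 0.2·0.0708891 = 0.0827632.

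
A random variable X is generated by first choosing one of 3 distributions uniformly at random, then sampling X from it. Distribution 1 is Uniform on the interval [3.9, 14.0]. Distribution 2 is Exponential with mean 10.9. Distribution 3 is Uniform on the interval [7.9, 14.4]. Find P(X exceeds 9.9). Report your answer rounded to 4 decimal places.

Conditional on each component, P(X > 9.9): 1: 0.405941; 2: 0.403226; 3: 0.692308.
By total probability, P(X > 9.9) = 0.333333·0.405941 + 0.333333·0.403226 + 0.333333·0.692308 = 0.500492.

0.5005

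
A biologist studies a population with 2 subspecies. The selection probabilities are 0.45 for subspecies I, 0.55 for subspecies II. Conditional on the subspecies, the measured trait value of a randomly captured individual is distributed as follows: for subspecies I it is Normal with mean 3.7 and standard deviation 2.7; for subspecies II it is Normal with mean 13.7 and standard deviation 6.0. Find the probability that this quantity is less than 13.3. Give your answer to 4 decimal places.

0.7103

Conditional on each subspecies, P(X < 13.3): I: 0.999811; II: 0.473424.
By total probability, P(X < 13.3) = 0.45·0.999811 + 0.55·0.473424 = 0.710298.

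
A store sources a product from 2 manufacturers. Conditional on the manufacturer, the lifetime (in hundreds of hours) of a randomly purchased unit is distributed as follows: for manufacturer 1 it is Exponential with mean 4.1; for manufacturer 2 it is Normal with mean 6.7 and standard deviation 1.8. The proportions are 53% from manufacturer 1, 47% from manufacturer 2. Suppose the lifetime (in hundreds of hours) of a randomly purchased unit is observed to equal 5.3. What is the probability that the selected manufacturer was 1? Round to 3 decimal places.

Likelihoods f(5.3 | ·): 1: 0.0669593; 2: 0.163786.
Posterior ∝ prior × likelihood. Numerator for 1: 0.53·0.0669593 = 0.0354884.
Normalizing constant: 0.53·0.0669593 + 0.47·0.163786 = 0.112468.
P(1 | observation) = 0.0354884 / 0.112468 = 0.315543.

0.316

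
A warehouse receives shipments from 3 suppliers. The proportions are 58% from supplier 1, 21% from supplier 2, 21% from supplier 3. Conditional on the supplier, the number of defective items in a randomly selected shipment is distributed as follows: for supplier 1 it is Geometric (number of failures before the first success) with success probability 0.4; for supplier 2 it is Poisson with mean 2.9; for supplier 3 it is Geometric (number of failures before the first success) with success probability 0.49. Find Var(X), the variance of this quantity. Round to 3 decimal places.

Per component, 1: μ=1.5, E[X²]=6; 2: μ=2.9, E[X²]=11.31; 3: μ=1.04082, E[X²]=3.20741.
E[X] = 0.58·1.5 + 0.21·2.9 + 0.21·1.04082 = 1.69757.
E[X²] = 0.58·6 + 0.21·11.31 + 0.21·3.20741 = 6.52866.
Var(X) = E[X²] − (E[X])² = 6.52866 − 2.88175 = 3.64691.

3.647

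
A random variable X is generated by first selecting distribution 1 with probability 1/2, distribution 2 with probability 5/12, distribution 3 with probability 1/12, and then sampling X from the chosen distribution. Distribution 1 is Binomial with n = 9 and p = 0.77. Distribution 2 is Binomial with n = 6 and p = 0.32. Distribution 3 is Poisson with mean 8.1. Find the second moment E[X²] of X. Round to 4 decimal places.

For each component E[X²] = Var + (mean)², giving 1: 49.6188; 2: 4.992; 3: 73.71.
Overall E[X²] = 0.5·49.6188 + 0.416667·4.992 + 0.0833333·73.71 = 33.0319.

33.0319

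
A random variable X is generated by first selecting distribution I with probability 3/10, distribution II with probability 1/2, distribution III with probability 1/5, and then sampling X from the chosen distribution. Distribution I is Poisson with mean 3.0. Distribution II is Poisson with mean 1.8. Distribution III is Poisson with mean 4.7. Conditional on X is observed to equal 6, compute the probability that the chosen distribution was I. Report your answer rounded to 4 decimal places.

Likelihoods P(X=6 | ·): I: 0.0504094; II: 0.00780859; III: 0.136167.
Posterior ∝ prior × likelihood. Numerator for I: 0.3·0.0504094 = 0.0151228.
Normalizing constant: 0.3·0.0504094 + 0.5·0.00780859 + 0.2·0.136167 = 0.0462604.
P(I | observation) = 0.0151228 / 0.0462604 = 0.326906.

0.3269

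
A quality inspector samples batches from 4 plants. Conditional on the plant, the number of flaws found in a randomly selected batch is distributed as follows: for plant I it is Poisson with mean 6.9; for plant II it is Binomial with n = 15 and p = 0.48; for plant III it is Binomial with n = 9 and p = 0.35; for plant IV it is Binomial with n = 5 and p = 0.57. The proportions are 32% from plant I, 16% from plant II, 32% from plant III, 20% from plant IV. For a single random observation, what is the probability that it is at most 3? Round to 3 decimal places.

0.369

Conditional on each plant, P(X ≤ 3): I: 0.0871296; II: 0.0254018; III: 0.608894; IV: 0.712877.
By total probability, P(X ≤ 3) = 0.32·0.0871296 + 0.16·0.0254018 + 0.32·0.608894 + 0.2·0.712877 = 0.369367.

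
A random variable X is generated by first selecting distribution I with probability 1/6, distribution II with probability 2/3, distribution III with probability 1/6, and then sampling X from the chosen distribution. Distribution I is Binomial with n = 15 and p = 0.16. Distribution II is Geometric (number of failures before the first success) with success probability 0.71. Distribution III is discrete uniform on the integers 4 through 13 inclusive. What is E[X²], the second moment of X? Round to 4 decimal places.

For each component E[X²] = Var + (mean)², giving I: 7.776; II: 0.742115; III: 80.5.
Overall E[X²] = 0.166667·7.776 + 0.666667·0.742115 + 0.166667·80.5 = 15.2074.

15.2074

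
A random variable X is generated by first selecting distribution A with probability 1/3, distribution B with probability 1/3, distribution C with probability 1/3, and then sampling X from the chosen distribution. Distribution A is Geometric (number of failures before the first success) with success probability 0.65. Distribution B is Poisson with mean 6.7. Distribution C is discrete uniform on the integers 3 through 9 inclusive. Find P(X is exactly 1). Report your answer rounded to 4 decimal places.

Conditional on each component, P(X = 1): A: 0.2275; B: 0.00824711; C: 0.
By total probability, P(X = 1) = 0.333333·0.2275 + 0.333333·0.00824711 + 0.333333·0 = 0.0785824.

0.0786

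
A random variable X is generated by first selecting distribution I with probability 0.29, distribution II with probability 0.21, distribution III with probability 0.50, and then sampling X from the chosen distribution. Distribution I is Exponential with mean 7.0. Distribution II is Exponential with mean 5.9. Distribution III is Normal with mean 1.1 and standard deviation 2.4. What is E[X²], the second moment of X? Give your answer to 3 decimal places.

For each component E[X²] = Var + (mean)², giving I: 98; II: 69.62; III: 6.97.
Overall E[X²] = 0.29·98 + 0.21·69.62 + 0.5·6.97 = 46.5252.

46.525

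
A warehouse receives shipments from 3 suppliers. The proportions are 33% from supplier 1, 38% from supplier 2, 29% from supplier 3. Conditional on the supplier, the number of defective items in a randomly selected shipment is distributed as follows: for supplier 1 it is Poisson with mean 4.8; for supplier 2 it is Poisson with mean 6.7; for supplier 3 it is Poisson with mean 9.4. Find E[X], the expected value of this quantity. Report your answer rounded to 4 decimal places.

Component means — 1: 4.8; 2: 6.7; 3: 9.4.
E[X] = 0.33·4.8 + 0.38·6.7 + 0.29·9.4 = 6.856.

6.8560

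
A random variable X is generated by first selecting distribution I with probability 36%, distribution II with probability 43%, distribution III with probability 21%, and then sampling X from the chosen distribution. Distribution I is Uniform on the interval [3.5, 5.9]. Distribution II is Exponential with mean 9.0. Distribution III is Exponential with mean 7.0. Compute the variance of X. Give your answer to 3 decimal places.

Per component, I: μ=4.7, E[X²]=22.57; II: μ=9, E[X²]=162; III: μ=7, E[X²]=98.
E[X] = 0.36·4.7 + 0.43·9 + 0.21·7 = 7.032.
E[X²] = 0.36·22.57 + 0.43·162 + 0.21·98 = 98.3652.
Var(X) = E[X²] − (E[X])² = 98.3652 − 49.449 = 48.9162.

48.916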